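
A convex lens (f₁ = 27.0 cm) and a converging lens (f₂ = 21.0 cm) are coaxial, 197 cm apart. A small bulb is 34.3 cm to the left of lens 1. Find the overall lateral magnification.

Lens 1: 1/d_i1 = 1/(27.0) − 1/(34.3) = 0.007883, so d_i1 = 126.9 cm; m₁ = −d_i1/d_o1 = -3.700.
d_o2 = 197 − (126.9) = 70.10 cm.
Lens 2: 1/d_i2 = 1/(21.0) − 1/(70.10) = 0.03335, so d_i2 = 29.98 cm; m₂ = −d_i2/d_o2 = -0.4277.
m = m₁·m₂ = (-3.700)(-0.4277) = +1.58.

m = +1.58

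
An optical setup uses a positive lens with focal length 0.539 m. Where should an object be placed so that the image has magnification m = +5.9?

0.448 m

m = −d_i/d_o ⇒ d_i = −m·d_o.
1/f = 1/d_o + 1/d_i = 1/d_o − 1/(m·d_o) = (1 − 1/m)/d_o, so d_o = f(1 − 1/m) = (0.5390)(1 − 1/(+5.9)) = 0.448 m.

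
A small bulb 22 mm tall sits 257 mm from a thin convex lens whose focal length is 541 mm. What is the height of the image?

1/d_i = 1/f − 1/d_o = 1/(541.0) − 1/(257) = -0.002043, so d_i = -489.6 mm.
m = −d_i/d_o = +1.905.
|h_i| = |m|·h_o = 1.905 × 22 = 41.9 mm. The image is virtual, upright and enlarged, on the same side as the object.

41.9 mm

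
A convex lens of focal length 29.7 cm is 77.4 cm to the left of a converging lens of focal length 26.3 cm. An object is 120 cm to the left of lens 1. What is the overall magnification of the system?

Lens 1: 1/d_i1 = 1/(29.7) − 1/(120) = 0.02534, so d_i1 = 39.47 cm; m₁ = −d_i1/d_o1 = -0.3289.
d_o2 = 77.4 − (39.47) = 37.93 cm.
Lens 2: 1/d_i2 = 1/(26.3) − 1/(37.93) = 0.01166, so d_i2 = 85.77 cm; m₂ = −d_i2/d_o2 = -2.261.
m = m₁·m₂ = (-0.3289)(-2.261) = +0.744.

m = +0.744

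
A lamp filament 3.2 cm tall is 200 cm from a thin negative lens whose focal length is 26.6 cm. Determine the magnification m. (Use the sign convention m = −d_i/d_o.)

m = +0.117

For a negative lens, f = -26.6 cm.
1/d_i = 1/f − 1/d_o = 1/(-26.60) − 1/(200) = -0.04259, so d_i = -23.48 cm.
m = −d_i/d_o = −(-23.48)/(200) = +0.117.
The image is virtual, upright and reduced, on the same side as the object.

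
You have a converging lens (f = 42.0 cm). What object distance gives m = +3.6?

30.3 cm

m = −d_i/d_o ⇒ d_i = −m·d_o.
1/f = 1/d_o + 1/d_i = 1/d_o − 1/(m·d_o) = (1 − 1/m)/d_o, so d_o = f(1 − 1/m) = (42.00)(1 − 1/(+3.6)) = 30.3 cm.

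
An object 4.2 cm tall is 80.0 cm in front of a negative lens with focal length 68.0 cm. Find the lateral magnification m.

For a negative lens, f = -68.0 cm.
1/d_i = 1/f − 1/d_o = 1/(-68.00) − 1/(80.0) = -0.02721, so d_i = -36.76 cm.
m = −d_i/d_o = −(-36.76)/(80.0) = +0.459.
The image is virtual, upright and reduced, on the same side as the object.

m = +0.459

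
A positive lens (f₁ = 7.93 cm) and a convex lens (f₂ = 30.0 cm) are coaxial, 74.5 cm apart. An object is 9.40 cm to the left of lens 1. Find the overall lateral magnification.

m = -26.1

Lens 1: 1/d_i1 = 1/(7.93) − 1/(9.40) = 0.01972, so d_i1 = 50.71 cm; m₁ = −d_i1/d_o1 = -5.395.
d_o2 = 74.5 − (50.71) = 23.79 cm.
Lens 2: 1/d_i2 = 1/(30.0) − 1/(23.79) = -0.008701, so d_i2 = -114.9 cm; m₂ = −d_i2/d_o2 = +4.831.
m = m₁·m₂ = (-5.395)(+4.831) = -26.1.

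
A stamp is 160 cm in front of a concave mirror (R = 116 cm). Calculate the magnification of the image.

f = R/2 = 116/2 = 58.00 cm.
1/d_i = 1/f − 1/d_o = 1/(58.00) − 1/(160) = 0.01099, so d_i = 90.98 cm.
m = −d_i/d_o = −(90.98)/(160) = -0.569.
The image is real, inverted and reduced, in front of the mirror.

m = -0.569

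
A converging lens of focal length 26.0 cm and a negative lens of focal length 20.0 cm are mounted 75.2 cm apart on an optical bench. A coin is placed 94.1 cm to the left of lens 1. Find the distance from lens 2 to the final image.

13.3 cm

Lens 1: 1/d_i1 = 1/f₁ − 1/d_o1 = 1/(26.0) − 1/(94.1) = 0.02783, so d_i1 = 35.93 cm.
The intermediate image is 35.93 cm to the right of lens 1, which is 75.2 − (35.93) = 39.27 cm to the left of lens 2, so d_o2 = +39.27 cm.
Lens 2 is diverging, so f₂ = −20.0 cm.
Lens 2: 1/d_i2 = 1/f₂ − 1/d_o2 = 1/(-20.0) − 1/(39.27) = -0.07546, so d_i2 = -13.3 cm.
The final image is virtual, 13.3 cm to the left of lens 2 (overall magnification ≈ -0.13).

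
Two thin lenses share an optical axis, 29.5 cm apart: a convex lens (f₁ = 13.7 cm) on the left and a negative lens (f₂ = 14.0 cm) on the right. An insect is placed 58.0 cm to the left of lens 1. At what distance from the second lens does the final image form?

6.33 cm

Lens 1: 1/d_i1 = 1/f₁ − 1/d_o1 = 1/(13.7) − 1/(58.0) = 0.05575, so d_i1 = 17.94 cm.
The intermediate image is 17.94 cm to the right of lens 1, which is 29.5 − (17.94) = 11.56 cm to the left of lens 2, so d_o2 = +11.56 cm.
Lens 2 is diverging, so f₂ = −14.0 cm.
Lens 2: 1/d_i2 = 1/f₂ − 1/d_o2 = 1/(-14.0) − 1/(11.56) = -0.1579, so d_i2 = -6.33 cm.
The final image is virtual, 6.33 cm to the left of lens 2 (overall magnification ≈ -0.17).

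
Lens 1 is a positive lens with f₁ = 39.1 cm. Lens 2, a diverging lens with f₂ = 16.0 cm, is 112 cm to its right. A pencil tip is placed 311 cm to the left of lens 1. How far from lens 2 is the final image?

12.9 cm

Lens 1: 1/d_i1 = 1/f₁ − 1/d_o1 = 1/(39.1) − 1/(311) = 0.02236, so d_i1 = 44.72 cm.
The intermediate image is 44.72 cm to the right of lens 1, which is 112 − (44.72) = 67.28 cm to the left of lens 2, so d_o2 = +67.28 cm.
Lens 2 is diverging, so f₂ = −16.0 cm.
Lens 2: 1/d_i2 = 1/f₂ − 1/d_o2 = 1/(-16.0) − 1/(67.28) = -0.07736, so d_i2 = -12.9 cm.
The final image is virtual, 12.9 cm to the left of lens 2 (overall magnification ≈ -0.028).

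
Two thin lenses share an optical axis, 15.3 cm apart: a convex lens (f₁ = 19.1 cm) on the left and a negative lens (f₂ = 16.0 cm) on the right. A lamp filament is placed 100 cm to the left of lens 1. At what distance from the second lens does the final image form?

Lens 1: 1/d_i1 = 1/f₁ − 1/d_o1 = 1/(19.1) − 1/(100) = 0.04236, so d_i1 = 23.61 cm.
The intermediate image is 23.61 cm to the right of lens 1, which lies 8.310 cm to the right of lens 2 — a virtual object — so d_o2 = −8.310 cm.
Lens 2 is diverging, so f₂ = −16.0 cm.
Lens 2: 1/d_i2 = 1/f₂ − 1/d_o2 = 1/(-16.0) − 1/(-8.310) = 0.05784, so d_i2 = 17.3 cm.
The final image is real, 17.3 cm to the right of lens 2 (overall magnification ≈ -0.49).

17.3 cm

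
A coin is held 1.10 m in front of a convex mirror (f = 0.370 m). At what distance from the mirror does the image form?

0.277 m

For a convex mirror, f = -0.370 m.
Mirror equation: 1/d_i = 1/f − 1/d_o = 1/(-0.3700) − 1/(1.10) = -2.703 − 0.9091 = -3.612, so d_i = -0.277 m.
The image is virtual, upright and reduced, behind the mirror.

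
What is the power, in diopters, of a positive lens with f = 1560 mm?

f = 156 cm = 1.56 m.
P = 1/f = 1/(1.56 m) = +0.641 D.

P = +0.641 D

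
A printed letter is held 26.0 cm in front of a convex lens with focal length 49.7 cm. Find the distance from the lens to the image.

Thin-lens equation: 1/d_i = 1/f − 1/d_o = 1/(49.70) − 1/(26.0) = 0.02012 − 0.03846 = -0.01834, so d_i = -54.5 cm.
The image is virtual, upright and enlarged, on the same side as the object.

54.5 cm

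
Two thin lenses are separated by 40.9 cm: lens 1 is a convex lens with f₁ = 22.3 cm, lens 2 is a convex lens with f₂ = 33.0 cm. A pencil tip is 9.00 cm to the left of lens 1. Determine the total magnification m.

Lens 1: 1/d_i1 = 1/(22.3) − 1/(9.00) = -0.06627, so d_i1 = -15.09 cm; m₁ = −d_i1/d_o1 = +1.677.
d_o2 = 40.9 − (-15.09) = 55.99 cm.
Lens 2: 1/d_i2 = 1/(33.0) − 1/(55.99) = 0.01244, so d_i2 = 80.37 cm; m₂ = −d_i2/d_o2 = -1.435.
m = m₁·m₂ = (+1.677)(-1.435) = -2.41.

m = -2.41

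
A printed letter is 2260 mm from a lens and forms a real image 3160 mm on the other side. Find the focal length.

Real image ⇒ d_i = +3160 mm.
1/f = 1/d_o + 1/d_i = 1/(2260) + 1/(3160) = 0.0007589, so f = 1320 mm.
Since f is positive, the lens is converging.

f = 1320 mm (converging)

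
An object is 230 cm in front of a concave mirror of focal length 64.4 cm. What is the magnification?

m = -0.389

1/d_i = 1/f − 1/d_o = 1/(64.40) − 1/(230) = 0.01118, so d_i = 89.44 cm.
m = −d_i/d_o = −(89.44)/(230) = -0.389.
The image is real, inverted and reduced, in front of the mirror.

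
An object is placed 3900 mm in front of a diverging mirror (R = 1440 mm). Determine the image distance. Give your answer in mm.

f = R/2 = 1440/2 = 720.0 mm; for a diverging mirror, f = -720.0 mm.
Mirror equation: 1/s_i = 1/f − 1/s_o = 1/(-720.0) − 1/(3900) = -0.001389 − 0.0002564 = -0.001645, so s_i = -608 mm.
The image is virtual, upright and reduced, behind the mirror.

608 mm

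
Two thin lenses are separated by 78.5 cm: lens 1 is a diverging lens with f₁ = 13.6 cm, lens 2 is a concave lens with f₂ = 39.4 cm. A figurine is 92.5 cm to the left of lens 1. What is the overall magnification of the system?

m = +0.0389

f₁ = −13.6 cm (diverging).
Lens 1: 1/d_i1 = 1/(-13.6) − 1/(92.5) = -0.08434, so d_i1 = -11.86 cm; m₁ = −d_i1/d_o1 = +0.1282.
d_o2 = 78.5 − (-11.86) = 90.36 cm.
f₂ = −39.4 cm (diverging).
Lens 2: 1/d_i2 = 1/(-39.4) − 1/(90.36) = -0.03645, so d_i2 = -27.44 cm; m₂ = −d_i2/d_o2 = +0.3036.
m = m₁·m₂ = (+0.1282)(+0.3036) = +0.0389.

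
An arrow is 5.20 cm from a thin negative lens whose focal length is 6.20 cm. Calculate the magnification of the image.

For a negative lens, f = -6.20 cm.
1/d_i = 1/f − 1/d_o = 1/(-6.200) − 1/(5.20) = -0.3536, so d_i = -2.828 cm.
m = −d_i/d_o = −(-2.828)/(5.20) = +0.544.
The image is virtual, upright and reduced, on the same side as the object.

m = +0.544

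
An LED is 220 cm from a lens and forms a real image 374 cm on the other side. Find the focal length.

Real image ⇒ d_i = +374 cm.
1/f = 1/d_o + 1/d_i = 1/(220) + 1/(374) = 0.007219, so f = 139 cm.
Since f is positive, the lens is converging.

f = 139 cm (converging)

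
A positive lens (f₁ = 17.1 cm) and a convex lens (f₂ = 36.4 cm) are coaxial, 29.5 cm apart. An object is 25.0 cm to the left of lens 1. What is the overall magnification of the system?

Lens 1: 1/d_i1 = 1/(17.1) − 1/(25.0) = 0.01848, so d_i1 = 54.11 cm; m₁ = −d_i1/d_o1 = -2.164.
d_o2 = 29.5 − (54.11) = -24.61 cm (virtual object).
Lens 2: 1/d_i2 = 1/(36.4) − 1/(-24.61) = 0.06811, so d_i2 = 14.68 cm; m₂ = −d_i2/d_o2 = +0.5966.
m = m₁·m₂ = (-2.164)(+0.5966) = -1.29.

m = -1.29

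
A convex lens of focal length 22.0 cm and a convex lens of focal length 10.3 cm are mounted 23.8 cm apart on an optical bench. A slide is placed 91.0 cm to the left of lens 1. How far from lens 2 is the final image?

3.46 cm

Lens 1: 1/d_i1 = 1/f₁ − 1/d_o1 = 1/(22.0) − 1/(91.0) = 0.03447, so d_i1 = 29.01 cm.
The intermediate image is 29.01 cm to the right of lens 1, which lies 5.210 cm to the right of lens 2 — a virtual object — so d_o2 = −5.210 cm.
Lens 2: 1/d_i2 = 1/f₂ − 1/d_o2 = 1/(10.3) − 1/(-5.210) = 0.2890, so d_i2 = 3.46 cm.
The final image is real, 3.46 cm to the right of lens 2 (overall magnification ≈ -0.21).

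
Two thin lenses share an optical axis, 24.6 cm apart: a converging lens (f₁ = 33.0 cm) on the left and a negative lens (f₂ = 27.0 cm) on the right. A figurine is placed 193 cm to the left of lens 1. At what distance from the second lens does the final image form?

34.8 cm

Lens 1: 1/d_i1 = 1/f₁ − 1/d_o1 = 1/(33.0) − 1/(193) = 0.02512, so d_i1 = 39.81 cm.
The intermediate image is 39.81 cm to the right of lens 1, which lies 15.21 cm to the right of lens 2 — a virtual object — so d_o2 = −15.21 cm.
Lens 2 is diverging, so f₂ = −27.0 cm.
Lens 2: 1/d_i2 = 1/f₂ − 1/d_o2 = 1/(-27.0) − 1/(-15.21) = 0.02871, so d_i2 = 34.8 cm.
The final image is real, 34.8 cm to the right of lens 2 (overall magnification ≈ -0.47).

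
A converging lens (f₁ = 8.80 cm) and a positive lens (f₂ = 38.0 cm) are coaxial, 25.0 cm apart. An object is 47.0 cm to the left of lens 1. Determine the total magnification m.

m = -0.367

Lens 1: 1/d_i1 = 1/(8.80) − 1/(47.0) = 0.09236, so d_i1 = 10.83 cm; m₁ = −d_i1/d_o1 = -0.2304.
d_o2 = 25.0 − (10.83) = 14.17 cm.
Lens 2: 1/d_i2 = 1/(38.0) − 1/(14.17) = -0.04426, so d_i2 = -22.60 cm; m₂ = −d_i2/d_o2 = +1.595.
m = m₁·m₂ = (-0.2304)(+1.595) = -0.367.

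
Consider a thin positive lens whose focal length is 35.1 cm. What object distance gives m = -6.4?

40.6 cm

m = −d_i/d_o ⇒ d_i = −m·d_o.
1/f = 1/d_o + 1/d_i = 1/d_o − 1/(m·d_o) = (1 − 1/m)/d_o, so d_o = f(1 − 1/m) = (35.10)(1 − 1/(-6.4)) = 40.6 cm.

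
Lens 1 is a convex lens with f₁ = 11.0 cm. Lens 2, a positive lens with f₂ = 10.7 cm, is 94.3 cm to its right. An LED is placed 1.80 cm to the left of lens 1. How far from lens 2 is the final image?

12.0 cm

Lens 1: 1/d_i1 = 1/f₁ − 1/d_o1 = 1/(11.0) − 1/(1.80) = -0.4646, so d_i1 = -2.152 cm.
The intermediate image is 2.152 cm to the left of lens 1 (virtual), which is 94.3 − (-2.152) = 96.45 cm to the left of lens 2, so d_o2 = +96.45 cm.
Lens 2: 1/d_i2 = 1/f₂ − 1/d_o2 = 1/(10.7) − 1/(96.45) = 0.08309, so d_i2 = 12.0 cm.
The final image is real, 12.0 cm to the right of lens 2 (overall magnification ≈ -0.15).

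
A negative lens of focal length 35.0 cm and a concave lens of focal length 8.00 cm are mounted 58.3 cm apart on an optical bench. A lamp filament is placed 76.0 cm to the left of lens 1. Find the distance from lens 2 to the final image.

7.29 cm

Lens 1 is diverging, so f₁ = −35.0 cm.
Lens 1: 1/d_i1 = 1/f₁ − 1/d_o1 = 1/(-35.0) − 1/(76.0) = -0.04173, so d_i1 = -23.96 cm.
The intermediate image is 23.96 cm to the left of lens 1 (virtual), which is 58.3 − (-23.96) = 82.26 cm to the left of lens 2, so d_o2 = +82.26 cm.
Lens 2 is diverging, so f₂ = −8.00 cm.
Lens 2: 1/d_i2 = 1/f₂ − 1/d_o2 = 1/(-8.00) − 1/(82.26) = -0.1372, so d_i2 = -7.29 cm.
The final image is virtual, 7.29 cm to the left of lens 2 (overall magnification ≈ 0.028).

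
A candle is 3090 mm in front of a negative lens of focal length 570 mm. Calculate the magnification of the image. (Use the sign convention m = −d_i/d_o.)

For a negative lens, f = -570 mm.
1/d_i = 1/f − 1/d_o = 1/(-570.0) − 1/(3090) = -0.002078, so d_i = -481.2 mm.
m = −d_i/d_o = −(-481.2)/(3090) = +0.156.
The image is virtual, upright and reduced, on the same side as the object.

m = +0.156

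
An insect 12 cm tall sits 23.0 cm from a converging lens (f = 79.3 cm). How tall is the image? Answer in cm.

1/d_i = 1/f − 1/d_o = 1/(79.30) − 1/(23.0) = -0.03087, so d_i = -32.40 cm.
m = −d_i/d_o = +1.409.
|h_i| = |m|·h_o = 1.409 × 12 = 16.9 cm. The image is virtual, upright and enlarged, on the same side as the object.

16.9 cm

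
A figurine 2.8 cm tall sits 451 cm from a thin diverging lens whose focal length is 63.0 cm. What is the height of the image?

For a diverging lens, f = -63.0 cm.
1/d_i = 1/f − 1/d_o = 1/(-63.00) − 1/(451) = -0.01809, so d_i = -55.28 cm.
m = −d_i/d_o = +0.1226.
|h_i| = |m|·h_o = 0.1226 × 2.8 = 0.343 cm. The image is virtual, upright and reduced, on the same side as the object.

0.343 cm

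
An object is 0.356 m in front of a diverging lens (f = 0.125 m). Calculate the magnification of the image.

For a diverging lens, f = -0.125 m.
1/d_i = 1/f − 1/d_o = 1/(-0.1250) − 1/(0.356) = -10.81, so d_i = -0.09252 m.
m = −d_i/d_o = −(-0.09252)/(0.356) = +0.260.
The image is virtual, upright and reduced, on the same side as the object.

m = +0.260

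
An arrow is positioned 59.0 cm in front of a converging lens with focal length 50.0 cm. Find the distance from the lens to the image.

Lens equation: 1/v = 1/f − 1/u = 1/(50.00) − 1/(59.0) = 0.02000 − 0.01695 = 0.003051, so v = 328 cm.
The image is real, inverted and enlarged, on the far side of the lens.

328 cm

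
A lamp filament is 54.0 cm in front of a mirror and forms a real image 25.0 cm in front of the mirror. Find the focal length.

Real image ⇒ d_i = +25.0 cm.
1/f = 1/d_o + 1/d_i = 1/(54.0) + 1/(25.0) = 0.05852, so f = 17.1 cm.
Since f is positive, the mirror is concave.

f = 17.1 cm (concave)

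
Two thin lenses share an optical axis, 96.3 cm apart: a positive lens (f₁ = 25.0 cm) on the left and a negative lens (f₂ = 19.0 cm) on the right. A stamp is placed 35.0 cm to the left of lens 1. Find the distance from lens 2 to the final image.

6.01 cm

Lens 1: 1/d_i1 = 1/f₁ − 1/d_o1 = 1/(25.0) − 1/(35.0) = 0.01143, so d_i1 = 87.50 cm.
The intermediate image is 87.50 cm to the right of lens 1, which is 96.3 − (87.50) = 8.800 cm to the left of lens 2, so d_o2 = +8.800 cm.
Lens 2 is diverging, so f₂ = −19.0 cm.
Lens 2: 1/d_i2 = 1/f₂ − 1/d_o2 = 1/(-19.0) − 1/(8.800) = -0.1663, so d_i2 = -6.01 cm.
The final image is virtual, 6.01 cm to the left of lens 2 (overall magnification ≈ -1.7).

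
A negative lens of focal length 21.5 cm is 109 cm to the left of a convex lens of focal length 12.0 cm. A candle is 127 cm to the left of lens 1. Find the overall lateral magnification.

f₁ = −21.5 cm (diverging).
Lens 1: 1/d_i1 = 1/(-21.5) − 1/(127) = -0.05439, so d_i1 = -18.39 cm; m₁ = −d_i1/d_o1 = +0.1448.
d_o2 = 109 − (-18.39) = 127.4 cm.
Lens 2: 1/d_i2 = 1/(12.0) − 1/(127.4) = 0.07548, so d_i2 = 13.25 cm; m₂ = −d_i2/d_o2 = -0.1040.
m = m₁·m₂ = (+0.1448)(-0.1040) = -0.0151.

m = -0.0151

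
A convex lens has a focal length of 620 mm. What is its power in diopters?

f = 62.0 cm = 0.620 m.
P = 1/f = 1/(0.620 m) = +1.61 D.

P = +1.61 D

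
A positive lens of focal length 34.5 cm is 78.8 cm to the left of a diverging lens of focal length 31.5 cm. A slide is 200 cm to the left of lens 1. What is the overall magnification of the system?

m = -0.0957

Lens 1: 1/d_i1 = 1/(34.5) − 1/(200) = 0.02399, so d_i1 = 41.69 cm; m₁ = −d_i1/d_o1 = -0.2084.
d_o2 = 78.8 − (41.69) = 37.11 cm.
f₂ = −31.5 cm (diverging).
Lens 2: 1/d_i2 = 1/(-31.5) − 1/(37.11) = -0.05869, so d_i2 = -17.04 cm; m₂ = −d_i2/d_o2 = +0.4591.
m = m₁·m₂ = (-0.2084)(+0.4591) = -0.0957.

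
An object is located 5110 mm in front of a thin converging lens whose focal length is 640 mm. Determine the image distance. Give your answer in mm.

Thin-lens equation: 1/q = 1/f − 1/p = 1/(640.0) − 1/(5110) = 0.001563 − 0.0001957 = 0.001367, so q = 732 mm.
The image is real, inverted and reduced, on the far side of the lens.

732 mm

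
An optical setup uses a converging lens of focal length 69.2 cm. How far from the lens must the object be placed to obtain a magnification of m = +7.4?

59.8 cm

m = −d_i/d_o ⇒ d_i = −m·d_o.
1/f = 1/d_o + 1/d_i = 1/d_o − 1/(m·d_o) = (1 − 1/m)/d_o, so d_o = f(1 − 1/m) = (69.20)(1 − 1/(+7.4)) = 59.8 cm.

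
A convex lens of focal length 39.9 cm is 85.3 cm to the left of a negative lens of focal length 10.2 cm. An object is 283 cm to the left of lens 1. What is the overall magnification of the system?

m = -0.0341

Lens 1: 1/d_i1 = 1/(39.9) − 1/(283) = 0.02153, so d_i1 = 46.45 cm; m₁ = −d_i1/d_o1 = -0.1641.
d_o2 = 85.3 − (46.45) = 38.85 cm.
f₂ = −10.2 cm (diverging).
Lens 2: 1/d_i2 = 1/(-10.2) − 1/(38.85) = -0.1238, so d_i2 = -8.079 cm; m₂ = −d_i2/d_o2 = +0.2080.
m = m₁·m₂ = (-0.1641)(+0.2080) = -0.0341.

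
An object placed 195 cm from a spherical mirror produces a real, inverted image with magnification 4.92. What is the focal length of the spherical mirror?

m = −d_i/d_o ⇒ d_i = −m·d_o = −(-4.92)·(195) = 959.4 cm.
1/f = 1/d_o + 1/d_i = 1/(195) + 1/(959.4) = 0.006171, so f = 162 cm.
Since f is positive, the spherical mirror is concave.

f = 162 cm (concave)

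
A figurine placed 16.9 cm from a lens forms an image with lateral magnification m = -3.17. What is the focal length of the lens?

f = 12.8 cm (converging)

m = −d_i/d_o ⇒ d_i = −m·d_o = −(-3.17)·(16.9) = 53.57 cm.
1/f = 1/d_o + 1/d_i = 1/(16.9) + 1/(53.57) = 0.07784, so f = 12.8 cm.
Since f is positive, the lens is converging.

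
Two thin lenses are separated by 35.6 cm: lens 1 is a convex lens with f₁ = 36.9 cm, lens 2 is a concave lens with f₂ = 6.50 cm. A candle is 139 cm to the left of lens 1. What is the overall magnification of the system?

m = +0.289

Lens 1: 1/d_i1 = 1/(36.9) − 1/(139) = 0.01991, so d_i1 = 50.24 cm; m₁ = −d_i1/d_o1 = -0.3614.
d_o2 = 35.6 − (50.24) = -14.64 cm (virtual object).
f₂ = −6.50 cm (diverging).
Lens 2: 1/d_i2 = 1/(-6.50) − 1/(-14.64) = -0.08554, so d_i2 = -11.69 cm; m₂ = −d_i2/d_o2 = -0.7985.
m = m₁·m₂ = (-0.3614)(-0.7985) = +0.289.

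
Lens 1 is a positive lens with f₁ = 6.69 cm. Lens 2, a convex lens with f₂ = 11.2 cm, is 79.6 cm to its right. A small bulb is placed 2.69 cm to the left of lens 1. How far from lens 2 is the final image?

Lens 1: 1/d_i1 = 1/f₁ − 1/d_o1 = 1/(6.69) − 1/(2.69) = -0.2223, so d_i1 = -4.499 cm.
The intermediate image is 4.499 cm to the left of lens 1 (virtual), which is 79.6 − (-4.499) = 84.10 cm to the left of lens 2, so d_o2 = +84.10 cm.
Lens 2: 1/d_i2 = 1/f₂ − 1/d_o2 = 1/(11.2) − 1/(84.10) = 0.07740, so d_i2 = 12.9 cm.
The final image is real, 12.9 cm to the right of lens 2 (overall magnification ≈ -0.26).

12.9 cm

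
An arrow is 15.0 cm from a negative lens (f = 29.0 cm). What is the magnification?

m = +0.659

For a negative lens, f = -29.0 cm.
1/d_i = 1/f − 1/d_o = 1/(-29.00) − 1/(15.0) = -0.1011, so d_i = -9.886 cm.
m = −d_i/d_o = −(-9.886)/(15.0) = +0.659.
The image is virtual, upright and reduced, on the same side as the object.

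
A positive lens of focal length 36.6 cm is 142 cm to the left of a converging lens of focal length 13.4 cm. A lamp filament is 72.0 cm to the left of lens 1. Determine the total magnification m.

m = +0.256

Lens 1: 1/d_i1 = 1/(36.6) − 1/(72.0) = 0.01343, so d_i1 = 74.44 cm; m₁ = −d_i1/d_o1 = -1.034.
d_o2 = 142 − (74.44) = 67.56 cm.
Lens 2: 1/d_i2 = 1/(13.4) − 1/(67.56) = 0.05983, so d_i2 = 16.72 cm; m₂ = −d_i2/d_o2 = -0.2474.
m = m₁·m₂ = (-1.034)(-0.2474) = +0.256.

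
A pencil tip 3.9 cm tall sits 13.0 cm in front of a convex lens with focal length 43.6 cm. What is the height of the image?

5.56 cm

1/d_i = 1/f − 1/d_o = 1/(43.60) − 1/(13.0) = -0.05399, so d_i = -18.52 cm.
m = −d_i/d_o = +1.425.
|h_i| = |m|·h_o = 1.425 × 3.9 = 5.56 cm. The image is virtual, upright and enlarged, on the same side as the object.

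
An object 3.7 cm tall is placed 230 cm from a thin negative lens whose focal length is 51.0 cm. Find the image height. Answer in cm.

0.672 cm

For a negative lens, f = -51.0 cm.
1/d_i = 1/f − 1/d_o = 1/(-51.00) − 1/(230) = -0.02396, so d_i = -41.74 cm.
m = −d_i/d_o = +0.1815.
|h_i| = |m|·h_o = 0.1815 × 3.7 = 0.672 cm. The image is virtual, upright and reduced, on the same side as the object.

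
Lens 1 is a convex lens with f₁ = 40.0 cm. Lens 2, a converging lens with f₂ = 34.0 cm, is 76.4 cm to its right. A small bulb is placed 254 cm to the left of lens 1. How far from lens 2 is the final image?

194 cm

Lens 1: 1/d_i1 = 1/f₁ − 1/d_o1 = 1/(40.0) − 1/(254) = 0.02106, so d_i1 = 47.48 cm.
The intermediate image is 47.48 cm to the right of lens 1, which is 76.4 − (47.48) = 28.92 cm to the left of lens 2, so d_o2 = +28.92 cm.
Lens 2: 1/d_i2 = 1/f₂ − 1/d_o2 = 1/(34.0) − 1/(28.92) = -0.005166, so d_i2 = -194 cm.
The final image is virtual, 194 cm to the left of lens 2 (overall magnification ≈ -1.3).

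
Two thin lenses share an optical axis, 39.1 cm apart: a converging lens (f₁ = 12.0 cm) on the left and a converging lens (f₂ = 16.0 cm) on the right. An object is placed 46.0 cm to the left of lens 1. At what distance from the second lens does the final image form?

Lens 1: 1/d_i1 = 1/f₁ − 1/d_o1 = 1/(12.0) − 1/(46.0) = 0.06159, so d_i1 = 16.24 cm.
The intermediate image is 16.24 cm to the right of lens 1, which is 39.1 − (16.24) = 22.86 cm to the left of lens 2, so d_o2 = +22.86 cm.
Lens 2: 1/d_i2 = 1/f₂ − 1/d_o2 = 1/(16.0) − 1/(22.86) = 0.01876, so d_i2 = 53.3 cm.
The final image is real, 53.3 cm to the right of lens 2 (overall magnification ≈ 0.82).

53.3 cm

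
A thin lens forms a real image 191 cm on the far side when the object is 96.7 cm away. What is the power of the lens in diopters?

d_i = +191 cm.
1/f = 1/d_o + 1/d_i = 1/(96.7) + 1/(191) = 0.01558 cm⁻¹.
f = 64.20 cm = 0.6420 m, so P = 1/f = +1.56 D.

P = +1.56 D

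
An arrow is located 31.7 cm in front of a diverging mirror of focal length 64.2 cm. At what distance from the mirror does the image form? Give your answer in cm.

For a diverging mirror, f = -64.2 cm.
Mirror equation: 1/q = 1/f − 1/p = 1/(-64.20) − 1/(31.7) = -0.01558 − 0.03155 = -0.04712, so q = -21.2 cm.
The image is virtual, upright and reduced, behind the mirror.

21.2 cm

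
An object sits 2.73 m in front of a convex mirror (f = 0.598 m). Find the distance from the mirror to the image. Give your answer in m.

For a convex mirror, f = -0.598 m.
Mirror equation: 1/s_i = 1/f − 1/s_o = 1/(-0.5980) − 1/(2.73) = -1.672 − 0.3663 = -2.039, so s_i = -0.491 m.
The image is virtual, upright and reduced, behind the mirror.

0.491 m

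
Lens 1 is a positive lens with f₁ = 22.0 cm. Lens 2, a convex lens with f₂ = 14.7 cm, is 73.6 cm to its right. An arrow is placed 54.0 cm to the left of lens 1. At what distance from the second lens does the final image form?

24.6 cm

Lens 1: 1/d_i1 = 1/f₁ − 1/d_o1 = 1/(22.0) − 1/(54.0) = 0.02694, so d_i1 = 37.12 cm.
The intermediate image is 37.12 cm to the right of lens 1, which is 73.6 − (37.12) = 36.48 cm to the left of lens 2, so d_o2 = +36.48 cm.
Lens 2: 1/d_i2 = 1/f₂ − 1/d_o2 = 1/(14.7) − 1/(36.48) = 0.04061, so d_i2 = 24.6 cm.
The final image is real, 24.6 cm to the right of lens 2 (overall magnification ≈ 0.46).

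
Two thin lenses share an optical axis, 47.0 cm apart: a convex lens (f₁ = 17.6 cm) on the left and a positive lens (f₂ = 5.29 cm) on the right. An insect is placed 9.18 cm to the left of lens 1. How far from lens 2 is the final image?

5.75 cm

Lens 1: 1/d_i1 = 1/f₁ − 1/d_o1 = 1/(17.6) − 1/(9.18) = -0.05211, so d_i1 = -19.19 cm.
The intermediate image is 19.19 cm to the left of lens 1 (virtual), which is 47.0 − (-19.19) = 66.19 cm to the left of lens 2, so d_o2 = +66.19 cm.
Lens 2: 1/d_i2 = 1/f₂ − 1/d_o2 = 1/(5.29) − 1/(66.19) = 0.1739, so d_i2 = 5.75 cm.
The final image is real, 5.75 cm to the right of lens 2 (overall magnification ≈ -0.18).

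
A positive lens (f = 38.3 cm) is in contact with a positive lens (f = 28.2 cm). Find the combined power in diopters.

P = +6.16 D

P₁ = 1/f₁ = 1/(0.383 m) = +2.611 D; P₂ = 1/f₂ = 1/(0.282 m) = +3.546 D.
For thin lenses in contact, P = P₁ + P₂ = (+2.611) + (+3.546) = +6.16 D.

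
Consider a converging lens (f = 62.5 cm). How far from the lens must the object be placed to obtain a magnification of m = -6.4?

72.3 cm

m = −d_i/d_o ⇒ d_i = −m·d_o.
1/f = 1/d_o + 1/d_i = 1/d_o − 1/(m·d_o) = (1 − 1/m)/d_o, so d_o = f(1 − 1/m) = (62.50)(1 − 1/(-6.4)) = 72.3 cm.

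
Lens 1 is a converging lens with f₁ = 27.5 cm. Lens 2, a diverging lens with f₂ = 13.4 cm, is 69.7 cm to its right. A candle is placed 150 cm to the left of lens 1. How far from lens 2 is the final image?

9.77 cm

Lens 1: 1/d_i1 = 1/f₁ − 1/d_o1 = 1/(27.5) − 1/(150) = 0.02970, so d_i1 = 33.67 cm.
The intermediate image is 33.67 cm to the right of lens 1, which is 69.7 − (33.67) = 36.03 cm to the left of lens 2, so d_o2 = +36.03 cm.
Lens 2 is diverging, so f₂ = −13.4 cm.
Lens 2: 1/d_i2 = 1/f₂ − 1/d_o2 = 1/(-13.4) − 1/(36.03) = -0.1024, so d_i2 = -9.77 cm.
The final image is virtual, 9.77 cm to the left of lens 2 (overall magnification ≈ -0.061).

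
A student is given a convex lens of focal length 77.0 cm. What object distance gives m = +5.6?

63.2 cm

m = −d_i/d_o ⇒ d_i = −m·d_o.
1/f = 1/d_o + 1/d_i = 1/d_o − 1/(m·d_o) = (1 − 1/m)/d_o, so d_o = f(1 − 1/m) = (77.00)(1 − 1/(+5.6)) = 63.2 cm.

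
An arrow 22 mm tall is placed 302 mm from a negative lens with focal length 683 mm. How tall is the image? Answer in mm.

For a negative lens, f = -683 mm.
1/d_i = 1/f − 1/d_o = 1/(-683.0) − 1/(302) = -0.004775, so d_i = -209.4 mm.
m = −d_i/d_o = +0.6934.
|h_i| = |m|·h_o = 0.6934 × 22 = 15.3 mm. The image is virtual, upright and reduced, on the same side as the object.

15.3 mm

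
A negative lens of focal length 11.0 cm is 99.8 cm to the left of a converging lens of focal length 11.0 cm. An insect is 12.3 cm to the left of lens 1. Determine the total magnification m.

m = -0.0549

f₁ = −11.0 cm (diverging).
Lens 1: 1/d_i1 = 1/(-11.0) − 1/(12.3) = -0.1722, so d_i1 = -5.807 cm; m₁ = −d_i1/d_o1 = +0.4721.
d_o2 = 99.8 − (-5.807) = 105.6 cm.
Lens 2: 1/d_i2 = 1/(11.0) − 1/(105.6) = 0.08144, so d_i2 = 12.28 cm; m₂ = −d_i2/d_o2 = -0.1163.
m = m₁·m₂ = (+0.4721)(-0.1163) = -0.0549.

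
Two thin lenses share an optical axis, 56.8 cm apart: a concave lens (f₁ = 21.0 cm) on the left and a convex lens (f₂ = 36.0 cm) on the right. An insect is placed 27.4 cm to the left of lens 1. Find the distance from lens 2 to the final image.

75.6 cm

Lens 1 is diverging, so f₁ = −21.0 cm.
Lens 1: 1/d_i1 = 1/f₁ − 1/d_o1 = 1/(-21.0) − 1/(27.4) = -0.08412, so d_i1 = -11.89 cm.
The intermediate image is 11.89 cm to the left of lens 1 (virtual), which is 56.8 − (-11.89) = 68.69 cm to the left of lens 2, so d_o2 = +68.69 cm.
Lens 2: 1/d_i2 = 1/f₂ − 1/d_o2 = 1/(36.0) − 1/(68.69) = 0.01322, so d_i2 = 75.6 cm.
The final image is real, 75.6 cm to the right of lens 2 (overall magnification ≈ -0.48).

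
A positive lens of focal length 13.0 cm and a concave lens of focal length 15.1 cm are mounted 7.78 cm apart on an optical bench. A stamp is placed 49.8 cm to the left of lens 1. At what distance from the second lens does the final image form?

28.0 cm

Lens 1: 1/d_i1 = 1/f₁ − 1/d_o1 = 1/(13.0) − 1/(49.8) = 0.05684, so d_i1 = 17.59 cm.
The intermediate image is 17.59 cm to the right of lens 1, which lies 9.810 cm to the right of lens 2 — a virtual object — so d_o2 = −9.810 cm.
Lens 2 is diverging, so f₂ = −15.1 cm.
Lens 2: 1/d_i2 = 1/f₂ − 1/d_o2 = 1/(-15.1) − 1/(-9.810) = 0.03571, so d_i2 = 28.0 cm.
The final image is real, 28.0 cm to the right of lens 2 (overall magnification ≈ -1.0).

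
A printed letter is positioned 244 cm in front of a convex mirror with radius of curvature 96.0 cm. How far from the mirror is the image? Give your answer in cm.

f = R/2 = 96.0/2 = 48.00 cm; for a convex mirror, f = -48.00 cm.
Mirror equation: 1/q = 1/f − 1/p = 1/(-48.00) − 1/(244) = -0.02083 − 0.004098 = -0.02493, so q = -40.1 cm.
The image is virtual, upright and reduced, behind the mirror.

40.1 cm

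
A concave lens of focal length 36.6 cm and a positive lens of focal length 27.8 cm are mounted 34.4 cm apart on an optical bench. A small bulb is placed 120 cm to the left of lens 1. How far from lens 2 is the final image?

Lens 1 is diverging, so f₁ = −36.6 cm.
Lens 1: 1/d_i1 = 1/f₁ − 1/d_o1 = 1/(-36.6) − 1/(120) = -0.03566, so d_i1 = -28.05 cm.
The intermediate image is 28.05 cm to the left of lens 1 (virtual), which is 34.4 − (-28.05) = 62.45 cm to the left of lens 2, so d_o2 = +62.45 cm.
Lens 2: 1/d_i2 = 1/f₂ − 1/d_o2 = 1/(27.8) − 1/(62.45) = 0.01996, so d_i2 = 50.1 cm.
The final image is real, 50.1 cm to the right of lens 2 (overall magnification ≈ -0.19).

50.1 cm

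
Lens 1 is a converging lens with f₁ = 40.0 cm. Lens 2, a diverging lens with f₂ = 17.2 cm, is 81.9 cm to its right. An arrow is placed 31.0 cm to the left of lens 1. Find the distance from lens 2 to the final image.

Lens 1: 1/d_i1 = 1/f₁ − 1/d_o1 = 1/(40.0) − 1/(31.0) = -0.007258, so d_i1 = -137.8 cm.
The intermediate image is 137.8 cm to the left of lens 1 (virtual), which is 81.9 − (-137.8) = 219.7 cm to the left of lens 2, so d_o2 = +219.7 cm.
Lens 2 is diverging, so f₂ = −17.2 cm.
Lens 2: 1/d_i2 = 1/f₂ − 1/d_o2 = 1/(-17.2) − 1/(219.7) = -0.06269, so d_i2 = -16.0 cm.
The final image is virtual, 16.0 cm to the left of lens 2 (overall magnification ≈ 0.32).

16.0 cm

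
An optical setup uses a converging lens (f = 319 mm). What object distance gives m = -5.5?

377 mm

m = −d_i/d_o ⇒ d_i = −m·d_o.
1/f = 1/d_o + 1/d_i = 1/d_o − 1/(m·d_o) = (1 − 1/m)/d_o, so d_o = f(1 − 1/m) = (319.0)(1 − 1/(-5.5)) = 377 mm.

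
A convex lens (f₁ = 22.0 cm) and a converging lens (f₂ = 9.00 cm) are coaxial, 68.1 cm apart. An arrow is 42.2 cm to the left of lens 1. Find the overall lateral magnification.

Lens 1: 1/d_i1 = 1/(22.0) − 1/(42.2) = 0.02176, so d_i1 = 45.96 cm; m₁ = −d_i1/d_o1 = -1.089.
d_o2 = 68.1 − (45.96) = 22.14 cm.
Lens 2: 1/d_i2 = 1/(9.00) − 1/(22.14) = 0.06594, so d_i2 = 15.16 cm; m₂ = −d_i2/d_o2 = -0.6849.
m = m₁·m₂ = (-1.089)(-0.6849) = +0.746.

m = +0.746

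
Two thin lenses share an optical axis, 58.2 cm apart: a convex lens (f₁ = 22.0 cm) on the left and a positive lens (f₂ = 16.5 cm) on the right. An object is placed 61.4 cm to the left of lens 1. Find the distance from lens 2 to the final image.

Lens 1: 1/d_i1 = 1/f₁ − 1/d_o1 = 1/(22.0) − 1/(61.4) = 0.02917, so d_i1 = 34.28 cm.
The intermediate image is 34.28 cm to the right of lens 1, which is 58.2 − (34.28) = 23.92 cm to the left of lens 2, so d_o2 = +23.92 cm.
Lens 2: 1/d_i2 = 1/f₂ − 1/d_o2 = 1/(16.5) − 1/(23.92) = 0.01880, so d_i2 = 53.2 cm.
The final image is real, 53.2 cm to the right of lens 2 (overall magnification ≈ 1.2).

53.2 cm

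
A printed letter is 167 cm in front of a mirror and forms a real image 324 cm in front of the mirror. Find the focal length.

Real image ⇒ d_i = +324 cm.
1/f = 1/d_o + 1/d_i = 1/(167) + 1/(324) = 0.009074, so f = 110 cm.
Since f is positive, the mirror is concave.

f = 110 cm (concave)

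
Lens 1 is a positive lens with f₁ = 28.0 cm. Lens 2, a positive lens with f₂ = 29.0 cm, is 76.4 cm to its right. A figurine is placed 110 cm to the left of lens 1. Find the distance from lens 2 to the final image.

114 cm

Lens 1: 1/d_i1 = 1/f₁ − 1/d_o1 = 1/(28.0) − 1/(110) = 0.02662, so d_i1 = 37.56 cm.
The intermediate image is 37.56 cm to the right of lens 1, which is 76.4 − (37.56) = 38.84 cm to the left of lens 2, so d_o2 = +38.84 cm.
Lens 2: 1/d_i2 = 1/f₂ − 1/d_o2 = 1/(29.0) − 1/(38.84) = 0.008736, so d_i2 = 114 cm.
The final image is real, 114 cm to the right of lens 2 (overall magnification ≈ 1.0).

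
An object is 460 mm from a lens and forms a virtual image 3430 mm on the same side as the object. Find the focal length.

f = 531 mm (converging)

Virtual image ⇒ d_i = −3430 mm.
1/f = 1/d_o + 1/d_i = 1/(460) + 1/(-3430) = 0.001882, so f = 531 mm.
Since f is positive, the lens is converging.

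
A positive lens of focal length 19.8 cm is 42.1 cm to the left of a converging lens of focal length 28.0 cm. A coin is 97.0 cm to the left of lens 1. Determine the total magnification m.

Lens 1: 1/d_i1 = 1/(19.8) − 1/(97.0) = 0.04020, so d_i1 = 24.88 cm; m₁ = −d_i1/d_o1 = -0.2565.
d_o2 = 42.1 − (24.88) = 17.22 cm.
Lens 2: 1/d_i2 = 1/(28.0) − 1/(17.22) = -0.02236, so d_i2 = -44.73 cm; m₂ = −d_i2/d_o2 = +2.597.
m = m₁·m₂ = (-0.2565)(+2.597) = -0.666.

m = -0.666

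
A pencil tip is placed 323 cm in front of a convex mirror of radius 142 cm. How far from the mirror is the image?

58.2 cm

f = R/2 = 142/2 = 71.00 cm; for a convex mirror, f = -71.00 cm.
Mirror equation: 1/s_i = 1/f − 1/s_o = 1/(-71.00) − 1/(323) = -0.01408 − 0.003096 = -0.01718, so s_i = -58.2 cm.
The image is virtual, upright and reduced, behind the mirror.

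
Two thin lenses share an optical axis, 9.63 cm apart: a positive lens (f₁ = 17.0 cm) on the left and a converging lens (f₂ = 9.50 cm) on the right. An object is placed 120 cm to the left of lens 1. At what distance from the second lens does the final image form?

Lens 1: 1/d_i1 = 1/f₁ − 1/d_o1 = 1/(17.0) − 1/(120) = 0.05049, so d_i1 = 19.81 cm.
The intermediate image is 19.81 cm to the right of lens 1, which lies 10.18 cm to the right of lens 2 — a virtual object — so d_o2 = −10.18 cm.
Lens 2: 1/d_i2 = 1/f₂ − 1/d_o2 = 1/(9.50) − 1/(-10.18) = 0.2035, so d_i2 = 4.91 cm.
The final image is real, 4.91 cm to the right of lens 2 (overall magnification ≈ -0.080).

4.91 cm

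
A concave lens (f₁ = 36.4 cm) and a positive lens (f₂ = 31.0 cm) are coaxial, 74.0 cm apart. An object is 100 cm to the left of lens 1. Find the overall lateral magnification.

f₁ = −36.4 cm (diverging).
Lens 1: 1/d_i1 = 1/(-36.4) − 1/(100) = -0.03747, so d_i1 = -26.69 cm; m₁ = −d_i1/d_o1 = +0.2669.
d_o2 = 74.0 − (-26.69) = 100.7 cm.
Lens 2: 1/d_i2 = 1/(31.0) − 1/(100.7) = 0.02233, so d_i2 = 44.79 cm; m₂ = −d_i2/d_o2 = -0.4448.
m = m₁·m₂ = (+0.2669)(-0.4448) = -0.119.

m = -0.119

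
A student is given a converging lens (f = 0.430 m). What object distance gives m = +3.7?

m = −d_i/d_o ⇒ d_i = −m·d_o.
1/f = 1/d_o + 1/d_i = 1/d_o − 1/(m·d_o) = (1 − 1/m)/d_o, so d_o = f(1 − 1/m) = (0.4300)(1 − 1/(+3.7)) = 0.314 m.

0.314 m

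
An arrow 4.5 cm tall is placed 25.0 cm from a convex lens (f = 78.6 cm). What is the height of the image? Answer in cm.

1/d_i = 1/f − 1/d_o = 1/(78.60) − 1/(25.0) = -0.02728, so d_i = -36.66 cm.
m = −d_i/d_o = +1.466.
|h_i| = |m|·h_o = 1.466 × 4.5 = 6.60 cm. The image is virtual, upright and enlarged, on the same side as the object.

6.60 cm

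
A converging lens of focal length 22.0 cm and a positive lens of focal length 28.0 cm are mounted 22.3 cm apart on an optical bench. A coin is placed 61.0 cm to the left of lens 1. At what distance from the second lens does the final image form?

Lens 1: 1/d_i1 = 1/f₁ − 1/d_o1 = 1/(22.0) − 1/(61.0) = 0.02906, so d_i1 = 34.41 cm.
The intermediate image is 34.41 cm to the right of lens 1, which lies 12.11 cm to the right of lens 2 — a virtual object — so d_o2 = −12.11 cm.
Lens 2: 1/d_i2 = 1/f₂ − 1/d_o2 = 1/(28.0) − 1/(-12.11) = 0.1183, so d_i2 = 8.45 cm.
The final image is real, 8.45 cm to the right of lens 2 (overall magnification ≈ -0.39).

8.45 cm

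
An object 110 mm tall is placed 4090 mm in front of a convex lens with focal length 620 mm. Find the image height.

1/d_i = 1/f − 1/d_o = 1/(620.0) − 1/(4090) = 0.001368, so d_i = 730.8 mm.
m = −d_i/d_o = -0.1787.
|h_i| = |m|·h_o = 0.1787 × 110 = 19.7 mm. The image is real, inverted and reduced, on the far side of the lens.

19.7 mm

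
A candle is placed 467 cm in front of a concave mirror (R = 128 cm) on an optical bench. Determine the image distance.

f = R/2 = 128/2 = 64.00 cm.
Mirror equation: 1/v = 1/f − 1/u = 1/(64.00) − 1/(467) = 0.01562 − 0.002141 = 0.01348, so v = 74.2 cm.
The image is real, inverted and reduced, in front of the mirror.

74.2 cm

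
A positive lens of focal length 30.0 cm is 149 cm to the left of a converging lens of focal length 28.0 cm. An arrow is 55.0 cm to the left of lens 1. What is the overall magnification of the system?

Lens 1: 1/d_i1 = 1/(30.0) − 1/(55.0) = 0.01515, so d_i1 = 66.00 cm; m₁ = −d_i1/d_o1 = -1.200.
d_o2 = 149 − (66.00) = 83.00 cm.
Lens 2: 1/d_i2 = 1/(28.0) − 1/(83.00) = 0.02367, so d_i2 = 42.25 cm; m₂ = −d_i2/d_o2 = -0.5091.
m = m₁·m₂ = (-1.200)(-0.5091) = +0.611.

m = +0.611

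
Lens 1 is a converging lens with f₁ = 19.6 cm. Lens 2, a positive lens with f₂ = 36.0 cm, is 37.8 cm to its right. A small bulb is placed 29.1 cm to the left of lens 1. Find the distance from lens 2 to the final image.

Lens 1: 1/d_i1 = 1/f₁ − 1/d_o1 = 1/(19.6) − 1/(29.1) = 0.01666, so d_i1 = 60.04 cm.
The intermediate image is 60.04 cm to the right of lens 1, which lies 22.24 cm to the right of lens 2 — a virtual object — so d_o2 = −22.24 cm.
Lens 2: 1/d_i2 = 1/f₂ − 1/d_o2 = 1/(36.0) − 1/(-22.24) = 0.07274, so d_i2 = 13.7 cm.
The final image is real, 13.7 cm to the right of lens 2 (overall magnification ≈ -1.3).

13.7 cm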